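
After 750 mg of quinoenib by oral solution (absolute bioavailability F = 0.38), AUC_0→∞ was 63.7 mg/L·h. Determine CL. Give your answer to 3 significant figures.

CL = 4.47 L/h

CL = F × Dose / AUC_0→∞
   = 0.38 × 750 / 63.7 = 4.4741 L/h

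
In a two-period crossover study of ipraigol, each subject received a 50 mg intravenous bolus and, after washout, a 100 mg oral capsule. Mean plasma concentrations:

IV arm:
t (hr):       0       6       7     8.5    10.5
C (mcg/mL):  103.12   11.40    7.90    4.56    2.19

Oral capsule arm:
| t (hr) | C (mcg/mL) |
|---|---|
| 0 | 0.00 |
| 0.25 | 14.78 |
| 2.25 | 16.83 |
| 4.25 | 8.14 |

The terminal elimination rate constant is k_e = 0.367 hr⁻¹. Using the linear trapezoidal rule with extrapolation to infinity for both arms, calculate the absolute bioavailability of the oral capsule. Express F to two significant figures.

F = 0.11

Trapezoidal AUC_0→10.5 (IV):
  [0→6]: (103.12+11.40)/2 × 6 = 343.56
  [6→7]: (11.40+7.90)/2 × 1 = 9.65
  [7→8.5]: (7.90+4.56)/2 × 1.5 = 9.345
  [8.5→10.5]: (4.56+2.19)/2 × 2 = 6.75
  Sum = 369.305 mcg/mL·hr
IV tail: 2.19/0.367 = 5.967; AUC_iv,0→∞ = 369.305 + 5.967 = 375.272 mcg/mL·hr
Trapezoidal AUC_0→4.25 (oral capsule):
  [0→0.25]: (0.00+14.78)/2 × 0.25 = 1.8475
  [0.25→2.25]: (14.78+16.83)/2 × 2 = 31.61
  [2.25→4.25]: (16.83+8.14)/2 × 2 = 24.97
  Sum = 58.4275 mcg/mL·hr
oral capsule tail: 8.14/0.367 = 22.180; AUC_ev,0→∞ = 58.4275 + 22.180 = 80.6075 mcg/mL·hr
F = (AUC_ev/D_ev)/(AUC_iv/D_iv) = (80.6075/100)/(375.272/50) = 0.806075/7.50544 = 0.1074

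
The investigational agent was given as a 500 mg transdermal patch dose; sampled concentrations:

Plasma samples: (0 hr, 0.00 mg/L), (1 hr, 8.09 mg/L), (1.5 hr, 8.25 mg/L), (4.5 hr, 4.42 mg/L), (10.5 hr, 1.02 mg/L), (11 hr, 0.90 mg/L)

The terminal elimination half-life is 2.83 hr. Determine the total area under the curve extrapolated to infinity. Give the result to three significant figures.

Trapezoidal AUC_0→11:
  [0→1]: (0.00+8.09)/2 × 1 = 4.045
  [1→1.5]: (8.09+8.25)/2 × 0.5 = 4.085
  [1.5→4.5]: (8.25+4.42)/2 × 3 = 19.005
  [4.5→10.5]: (4.42+1.02)/2 × 6 = 16.32
  [10.5→11]: (1.02+0.90)/2 × 0.5 = 0.48
  Sum = 43.935 mg/L·hr
k_e = ln2 / t½ = 0.693147 / 2.83 = 0.2449 hr^-1
Extrapolated tail: C_last / k_e = 0.90 / 0.2449 = 3.675
AUC_0→∞ = 43.935 + 3.675 = 47.61 mg/L·hr

AUC = 47.6 mg/L·hr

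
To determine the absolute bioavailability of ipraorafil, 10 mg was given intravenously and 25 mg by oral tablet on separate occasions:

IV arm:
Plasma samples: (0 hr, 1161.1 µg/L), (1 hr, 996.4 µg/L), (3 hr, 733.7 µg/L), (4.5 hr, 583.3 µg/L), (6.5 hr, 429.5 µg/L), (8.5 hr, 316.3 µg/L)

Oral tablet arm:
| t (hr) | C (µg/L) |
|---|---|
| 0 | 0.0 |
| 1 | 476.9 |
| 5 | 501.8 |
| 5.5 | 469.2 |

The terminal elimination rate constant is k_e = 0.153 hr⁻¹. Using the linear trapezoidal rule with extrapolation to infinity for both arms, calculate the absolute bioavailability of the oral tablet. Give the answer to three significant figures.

Trapezoidal AUC_0→8.5 (IV):
  [0→1]: (1161.1+996.4)/2 × 1 = 1078.75
  [1→3]: (996.4+733.7)/2 × 2 = 1730.1
  [3→4.5]: (733.7+583.3)/2 × 1.5 = 987.75
  [4.5→6.5]: (583.3+429.5)/2 × 2 = 1012.8
  [6.5→8.5]: (429.5+316.3)/2 × 2 = 745.8
  Sum = 5555.2 µg/L·hr
IV tail: 316.3/0.153 = 2067.320; AUC_iv,0→∞ = 5555.2 + 2067.320 = 7622.52 µg/L·hr
Trapezoidal AUC_0→5.5 (oral tablet):
  [0→1]: (0.0+476.9)/2 × 1 = 238.45
  [1→5]: (476.9+501.8)/2 × 4 = 1957.4
  [5→5.5]: (501.8+469.2)/2 × 0.5 = 242.75
  Sum = 2438.6 µg/L·hr
oral tablet tail: 469.2/0.153 = 3066.667; AUC_ev,0→∞ = 2438.6 + 3066.667 = 5505.267 µg/L·hr
F = (AUC_ev/D_ev)/(AUC_iv/D_iv) = (5505.267/25)/(7622.52/10) = 220.21068/762.252 = 0.2889

F = 0.289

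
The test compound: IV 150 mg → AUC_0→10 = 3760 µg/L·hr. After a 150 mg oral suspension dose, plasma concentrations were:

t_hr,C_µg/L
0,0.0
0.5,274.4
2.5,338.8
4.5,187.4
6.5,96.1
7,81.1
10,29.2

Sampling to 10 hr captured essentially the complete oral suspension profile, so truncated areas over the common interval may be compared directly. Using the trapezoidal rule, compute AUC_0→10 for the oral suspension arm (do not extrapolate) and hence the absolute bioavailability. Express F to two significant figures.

F = 0.45

Trapezoidal AUC_0→10 (oral suspension):
  [0→0.5]: (0.0+274.4)/2 × 0.5 = 68.6
  [0.5→2.5]: (274.4+338.8)/2 × 2 = 613.2
  [2.5→4.5]: (338.8+187.4)/2 × 2 = 526.2
  [4.5→6.5]: (187.4+96.1)/2 × 2 = 283.5
  [6.5→7]: (96.1+81.1)/2 × 0.5 = 44.3
  [7→10]: (81.1+29.2)/2 × 3 = 165.45
  Sum = 1701.25 µg/L·hr
F = (AUC_ev/D_ev)/(AUC_iv/D_iv) = (1701.25/150)/(3760/150) = 11.3417/25.0667 = 0.4525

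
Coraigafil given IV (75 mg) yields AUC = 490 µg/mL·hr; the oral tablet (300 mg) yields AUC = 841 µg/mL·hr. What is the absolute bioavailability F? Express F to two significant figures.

F = 0.43

F = (AUC_ev / D_ev) / (AUC_iv / D_iv)
  = (841/300) / (490/75)
  = 2.80333 / 6.53333 = 0.4291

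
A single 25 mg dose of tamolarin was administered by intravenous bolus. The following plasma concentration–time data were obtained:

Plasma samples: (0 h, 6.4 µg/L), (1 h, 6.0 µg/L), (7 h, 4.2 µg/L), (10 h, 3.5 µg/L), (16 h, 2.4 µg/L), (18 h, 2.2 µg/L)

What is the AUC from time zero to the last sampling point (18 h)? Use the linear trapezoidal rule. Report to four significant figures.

Trapezoidal AUC_0→18:
  [0→1]: (6.4+6.0)/2 × 1 = 6.2
  [1→7]: (6.0+4.2)/2 × 6 = 30.6
  [7→10]: (4.2+3.5)/2 × 3 = 11.55
  [10→16]: (3.5+2.4)/2 × 6 = 17.7
  [16→18]: (2.4+2.2)/2 × 2 = 4.6
  Sum = 70.65 µg/L·h

AUC = 70.65 µg/L·h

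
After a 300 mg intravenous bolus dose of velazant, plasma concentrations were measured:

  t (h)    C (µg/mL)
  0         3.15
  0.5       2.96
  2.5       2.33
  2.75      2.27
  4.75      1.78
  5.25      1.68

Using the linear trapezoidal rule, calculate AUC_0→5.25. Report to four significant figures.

Trapezoidal AUC_0→5.25:
  [0→0.5]: (3.15+2.96)/2 × 0.5 = 1.5275
  [0.5→2.5]: (2.96+2.33)/2 × 2 = 5.29
  [2.5→2.75]: (2.33+2.27)/2 × 0.25 = 0.575
  [2.75→4.75]: (2.27+1.78)/2 × 2 = 4.05
  [4.75→5.25]: (1.78+1.68)/2 × 0.5 = 0.865
  Sum = 12.3075 µg/mL·h

AUC = 12.31 µg/mL·h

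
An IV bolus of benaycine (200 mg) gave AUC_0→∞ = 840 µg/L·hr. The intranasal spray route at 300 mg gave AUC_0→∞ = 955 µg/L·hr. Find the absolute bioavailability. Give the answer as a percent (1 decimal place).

F = (AUC_ev / D_ev) / (AUC_iv / D_iv)
  = (955/300) / (840/200)
  = 3.18333 / 4.2 = 0.7579
  = 75.79%

F = 75.8%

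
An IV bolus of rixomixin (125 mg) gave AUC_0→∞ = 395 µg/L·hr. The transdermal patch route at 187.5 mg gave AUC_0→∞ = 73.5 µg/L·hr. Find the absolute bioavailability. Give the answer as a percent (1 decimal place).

F = (AUC_ev / D_ev) / (AUC_iv / D_iv)
  = (73.5/187.5) / (395/125)
  = 0.392 / 3.16 = 0.1241
  = 12.41%

F = 12.4%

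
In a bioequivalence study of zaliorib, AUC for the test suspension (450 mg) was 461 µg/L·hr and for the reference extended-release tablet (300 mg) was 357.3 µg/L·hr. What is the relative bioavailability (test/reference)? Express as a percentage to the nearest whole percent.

F_rel = (AUC_test/D_test) / (AUC_ref/D_ref)
      = (461/450) / (357.3/300)
      = 1.02444 / 1.191 = 0.8602 = 86.02%

F_rel = 86%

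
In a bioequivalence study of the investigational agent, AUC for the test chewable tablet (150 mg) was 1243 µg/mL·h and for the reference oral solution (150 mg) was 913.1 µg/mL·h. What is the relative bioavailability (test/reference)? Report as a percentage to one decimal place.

F_rel = 136.1%

F_rel = (AUC_test/D_test) / (AUC_ref/D_ref)
      = (1243/150) / (913.1/150)
      = 8.28667 / 6.08733 = 1.3613 = 136.13%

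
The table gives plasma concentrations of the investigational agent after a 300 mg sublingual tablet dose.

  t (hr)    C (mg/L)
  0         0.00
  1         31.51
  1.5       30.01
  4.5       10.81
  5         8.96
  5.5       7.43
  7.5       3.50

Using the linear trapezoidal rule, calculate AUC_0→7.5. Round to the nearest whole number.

AUC = 112 mg/L·hr

Trapezoidal AUC_0→7.5:
  [0→1]: (0.00+31.51)/2 × 1 = 15.755
  [1→1.5]: (31.51+30.01)/2 × 0.5 = 15.38
  [1.5→4.5]: (30.01+10.81)/2 × 3 = 61.23
  [4.5→5]: (10.81+8.96)/2 × 0.5 = 4.9425
  [5→5.5]: (8.96+7.43)/2 × 0.5 = 4.0975
  [5.5→7.5]: (7.43+3.50)/2 × 2 = 10.93
  Sum = 112.335 mg/L·hr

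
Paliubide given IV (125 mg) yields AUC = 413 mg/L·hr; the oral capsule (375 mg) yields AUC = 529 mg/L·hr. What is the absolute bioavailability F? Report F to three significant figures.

F = 0.427

F = (AUC_ev / D_ev) / (AUC_iv / D_iv)
  = (529/375) / (413/125)
  = 1.41067 / 3.304 = 0.4270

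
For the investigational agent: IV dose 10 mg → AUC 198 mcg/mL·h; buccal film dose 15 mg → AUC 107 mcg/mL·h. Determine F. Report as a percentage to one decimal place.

F = (AUC_ev / D_ev) / (AUC_iv / D_iv)
  = (107/15) / (198/10)
  = 7.13333 / 19.8 = 0.3603
  = 36.03%

F = 36.0%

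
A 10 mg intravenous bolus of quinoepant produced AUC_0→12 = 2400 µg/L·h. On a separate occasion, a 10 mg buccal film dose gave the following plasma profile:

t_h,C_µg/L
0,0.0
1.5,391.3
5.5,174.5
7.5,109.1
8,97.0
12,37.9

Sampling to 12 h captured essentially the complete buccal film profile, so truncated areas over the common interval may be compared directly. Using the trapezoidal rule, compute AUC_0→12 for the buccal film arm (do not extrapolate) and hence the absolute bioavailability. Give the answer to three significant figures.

F = 0.846

Trapezoidal AUC_0→12 (buccal film):
  [0→1.5]: (0.0+391.3)/2 × 1.5 = 293.475
  [1.5→5.5]: (391.3+174.5)/2 × 4 = 1131.6
  [5.5→7.5]: (174.5+109.1)/2 × 2 = 283.6
  [7.5→8]: (109.1+97.0)/2 × 0.5 = 51.525
  [8→12]: (97.0+37.9)/2 × 4 = 269.8
  Sum = 2030.0 µg/L·h
F = (AUC_ev/D_ev)/(AUC_iv/D_iv) = (2030.0/10)/(2400/10) = 203/240 = 0.8458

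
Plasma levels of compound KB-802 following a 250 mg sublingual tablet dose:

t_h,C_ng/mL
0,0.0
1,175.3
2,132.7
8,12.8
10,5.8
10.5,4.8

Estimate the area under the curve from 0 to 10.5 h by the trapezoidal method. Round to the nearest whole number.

AUC = 699 ng/mL·h

Trapezoidal AUC_0→10.5:
  [0→1]: (0.0+175.3)/2 × 1 = 87.65
  [1→2]: (175.3+132.7)/2 × 1 = 154.0
  [2→8]: (132.7+12.8)/2 × 6 = 436.5
  [8→10]: (12.8+5.8)/2 × 2 = 18.6
  [10→10.5]: (5.8+4.8)/2 × 0.5 = 2.65
  Sum = 699.4 ng/mL·h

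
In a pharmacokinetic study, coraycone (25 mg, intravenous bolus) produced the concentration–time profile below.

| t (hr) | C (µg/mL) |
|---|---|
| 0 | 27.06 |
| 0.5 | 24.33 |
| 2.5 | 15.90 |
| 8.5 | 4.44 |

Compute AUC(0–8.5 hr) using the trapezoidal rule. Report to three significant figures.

AUC = 114 µg/mL·hr

Trapezoidal AUC_0→8.5:
  [0→0.5]: (27.06+24.33)/2 × 0.5 = 12.8475
  [0.5→2.5]: (24.33+15.90)/2 × 2 = 40.23
  [2.5→8.5]: (15.90+4.44)/2 × 6 = 61.02
  Sum = 114.0975 µg/mL·hr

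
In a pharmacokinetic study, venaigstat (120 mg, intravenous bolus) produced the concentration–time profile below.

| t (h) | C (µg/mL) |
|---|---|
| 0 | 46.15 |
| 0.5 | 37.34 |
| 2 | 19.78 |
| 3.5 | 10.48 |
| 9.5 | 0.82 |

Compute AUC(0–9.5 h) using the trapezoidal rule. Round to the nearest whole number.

Trapezoidal AUC_0→9.5:
  [0→0.5]: (46.15+37.34)/2 × 0.5 = 20.8725
  [0.5→2]: (37.34+19.78)/2 × 1.5 = 42.84
  [2→3.5]: (19.78+10.48)/2 × 1.5 = 22.695
  [3.5→9.5]: (10.48+0.82)/2 × 6 = 33.9
  Sum = 120.3075 µg/mL·h

AUC = 120 µg/mL·h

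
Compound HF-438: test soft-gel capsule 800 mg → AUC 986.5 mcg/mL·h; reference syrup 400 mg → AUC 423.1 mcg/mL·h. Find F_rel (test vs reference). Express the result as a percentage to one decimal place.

F_rel = 116.6%

F_rel = (AUC_test/D_test) / (AUC_ref/D_ref)
      = (986.5/800) / (423.1/400)
      = 1.233125 / 1.05775 = 1.1658 = 116.58%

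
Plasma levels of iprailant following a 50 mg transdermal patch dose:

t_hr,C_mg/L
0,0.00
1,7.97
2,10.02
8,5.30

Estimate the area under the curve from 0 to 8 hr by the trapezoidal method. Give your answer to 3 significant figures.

Trapezoidal AUC_0→8:
  [0→1]: (0.00+7.97)/2 × 1 = 3.985
  [1→2]: (7.97+10.02)/2 × 1 = 8.995
  [2→8]: (10.02+5.30)/2 × 6 = 45.96
  Sum = 58.94 mg/L·hr

AUC = 58.9 mg/L·hr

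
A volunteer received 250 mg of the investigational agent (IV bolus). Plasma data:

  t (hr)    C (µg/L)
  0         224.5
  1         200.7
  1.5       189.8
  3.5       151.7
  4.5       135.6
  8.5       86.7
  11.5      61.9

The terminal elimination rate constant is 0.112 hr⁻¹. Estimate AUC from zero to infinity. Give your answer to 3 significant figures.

Trapezoidal AUC_0→11.5:
  [0→1]: (224.5+200.7)/2 × 1 = 212.6
  [1→1.5]: (200.7+189.8)/2 × 0.5 = 97.625
  [1.5→3.5]: (189.8+151.7)/2 × 2 = 341.5
  [3.5→4.5]: (151.7+135.6)/2 × 1 = 143.65
  [4.5→8.5]: (135.6+86.7)/2 × 4 = 444.6
  [8.5→11.5]: (86.7+61.9)/2 × 3 = 222.9
  Sum = 1462.875 µg/L·hr
Extrapolated tail: C_last / k_e = 61.9 / 0.112 = 552.679
AUC_0→∞ = 1462.875 + 552.679 = 2015.554 µg/L·hr

AUC = 2020 µg/L·hr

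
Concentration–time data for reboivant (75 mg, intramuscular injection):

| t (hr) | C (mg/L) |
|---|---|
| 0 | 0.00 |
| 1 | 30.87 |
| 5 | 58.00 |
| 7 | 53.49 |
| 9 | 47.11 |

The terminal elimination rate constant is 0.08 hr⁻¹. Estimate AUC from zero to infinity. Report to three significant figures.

AUC = 994 mg/L·hr

Trapezoidal AUC_0→9:
  [0→1]: (0.00+30.87)/2 × 1 = 15.435
  [1→5]: (30.87+58.00)/2 × 4 = 177.74
  [5→7]: (58.00+53.49)/2 × 2 = 111.49
  [7→9]: (53.49+47.11)/2 × 2 = 100.6
  Sum = 405.265 mg/L·hr
Extrapolated tail: C_last / k_e = 47.11 / 0.08 = 588.875
AUC_0→∞ = 405.265 + 588.875 = 994.14 mg/L·hr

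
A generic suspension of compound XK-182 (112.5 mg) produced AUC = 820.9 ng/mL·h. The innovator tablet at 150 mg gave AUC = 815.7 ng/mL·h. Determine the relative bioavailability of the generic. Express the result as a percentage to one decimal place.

F_rel = (AUC_test/D_test) / (AUC_ref/D_ref)
      = (820.9/112.5) / (815.7/150)
      = 7.29689 / 5.438 = 1.3418 = 134.18%

F_rel = 134.2%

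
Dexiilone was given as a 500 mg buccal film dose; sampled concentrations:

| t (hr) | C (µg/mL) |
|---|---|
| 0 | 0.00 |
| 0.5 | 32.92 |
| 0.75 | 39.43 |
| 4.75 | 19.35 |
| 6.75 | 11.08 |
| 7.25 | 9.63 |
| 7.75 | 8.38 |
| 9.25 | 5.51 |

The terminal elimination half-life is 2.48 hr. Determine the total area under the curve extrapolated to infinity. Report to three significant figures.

AUC = 205 µg/mL·hr

Trapezoidal AUC_0→9.25:
  [0→0.5]: (0.00+32.92)/2 × 0.5 = 8.23
  [0.5→0.75]: (32.92+39.43)/2 × 0.25 = 9.04375
  [0.75→4.75]: (39.43+19.35)/2 × 4 = 117.56
  [4.75→6.75]: (19.35+11.08)/2 × 2 = 30.43
  [6.75→7.25]: (11.08+9.63)/2 × 0.5 = 5.1775
  [7.25→7.75]: (9.63+8.38)/2 × 0.5 = 4.5025
  [7.75→9.25]: (8.38+5.51)/2 × 1.5 = 10.4175
  Sum = 185.36125 µg/mL·hr
k_e = ln2 / t½ = 0.693147 / 2.48 = 0.2795 hr^-1
Extrapolated tail: C_last / k_e = 5.51 / 0.2795 = 19.714
AUC_0→∞ = 185.36125 + 19.714 = 205.07525 µg/mL·hr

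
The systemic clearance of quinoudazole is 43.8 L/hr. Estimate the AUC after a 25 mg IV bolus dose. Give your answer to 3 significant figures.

AUC = 0.571 mg/L·hr

AUC_0→∞ = Dose_iv / CL
        = 25 / 43.8 = 0.570776 mg/L·hr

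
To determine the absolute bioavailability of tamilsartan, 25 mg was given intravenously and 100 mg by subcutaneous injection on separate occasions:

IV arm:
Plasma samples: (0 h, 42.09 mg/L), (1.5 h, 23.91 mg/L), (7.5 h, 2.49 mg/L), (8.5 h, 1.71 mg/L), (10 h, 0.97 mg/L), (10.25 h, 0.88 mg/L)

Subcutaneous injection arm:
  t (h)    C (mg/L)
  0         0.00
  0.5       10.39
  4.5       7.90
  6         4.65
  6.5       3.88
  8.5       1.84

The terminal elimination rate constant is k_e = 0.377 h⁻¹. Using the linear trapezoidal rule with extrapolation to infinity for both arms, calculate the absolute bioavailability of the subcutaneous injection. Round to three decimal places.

Trapezoidal AUC_0→10.25 (IV):
  [0→1.5]: (42.09+23.91)/2 × 1.5 = 49.5
  [1.5→7.5]: (23.91+2.49)/2 × 6 = 79.2
  [7.5→8.5]: (2.49+1.71)/2 × 1 = 2.1
  [8.5→10]: (1.71+0.97)/2 × 1.5 = 2.01
  [10→10.25]: (0.97+0.88)/2 × 0.25 = 0.23125
  Sum = 133.04125 mg/L·h
IV tail: 0.88/0.377 = 2.334; AUC_iv,0→∞ = 133.04125 + 2.334 = 135.37525 mg/L·h
Trapezoidal AUC_0→8.5 (subcutaneous injection):
  [0→0.5]: (0.00+10.39)/2 × 0.5 = 2.5975
  [0.5→4.5]: (10.39+7.90)/2 × 4 = 36.58
  [4.5→6]: (7.90+4.65)/2 × 1.5 = 9.4125
  [6→6.5]: (4.65+3.88)/2 × 0.5 = 2.1325
  [6.5→8.5]: (3.88+1.84)/2 × 2 = 5.72
  Sum = 56.4425 mg/L·h
subcutaneous injection tail: 1.84/0.377 = 4.881; AUC_ev,0→∞ = 56.4425 + 4.881 = 61.3235 mg/L·h
F = (AUC_ev/D_ev)/(AUC_iv/D_iv) = (61.3235/100)/(135.37525/25) = 0.613235/5.41501 = 0.1132

F = 0.113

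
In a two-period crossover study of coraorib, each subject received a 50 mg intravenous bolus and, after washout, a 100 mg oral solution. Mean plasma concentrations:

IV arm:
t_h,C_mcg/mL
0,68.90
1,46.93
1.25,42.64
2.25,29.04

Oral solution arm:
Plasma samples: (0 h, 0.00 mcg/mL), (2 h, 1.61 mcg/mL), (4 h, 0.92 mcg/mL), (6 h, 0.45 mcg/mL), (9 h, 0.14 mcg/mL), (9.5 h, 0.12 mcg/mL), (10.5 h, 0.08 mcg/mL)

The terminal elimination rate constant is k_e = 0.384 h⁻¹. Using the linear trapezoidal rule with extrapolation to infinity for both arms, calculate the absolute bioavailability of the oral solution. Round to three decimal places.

F = 0.019

Trapezoidal AUC_0→2.25 (IV):
  [0→1]: (68.90+46.93)/2 × 1 = 57.915
  [1→1.25]: (46.93+42.64)/2 × 0.25 = 11.19625
  [1.25→2.25]: (42.64+29.04)/2 × 1 = 35.84
  Sum = 104.95125 mcg/mL·h
IV tail: 29.04/0.384 = 75.625; AUC_iv,0→∞ = 104.95125 + 75.625 = 180.57625 mcg/mL·h
Trapezoidal AUC_0→10.5 (oral solution):
  [0→2]: (0.00+1.61)/2 × 2 = 1.61
  [2→4]: (1.61+0.92)/2 × 2 = 2.53
  [4→6]: (0.92+0.45)/2 × 2 = 1.37
  [6→9]: (0.45+0.14)/2 × 3 = 0.885
  [9→9.5]: (0.14+0.12)/2 × 0.5 = 0.065
  [9.5→10.5]: (0.12+0.08)/2 × 1 = 0.1
  Sum = 6.56 mcg/mL·h
oral solution tail: 0.08/0.384 = 0.208; AUC_ev,0→∞ = 6.56 + 0.208 = 6.768 mcg/mL·h
F = (AUC_ev/D_ev)/(AUC_iv/D_iv) = (6.768/100)/(180.57625/50) = 0.06768/3.611525 = 0.0187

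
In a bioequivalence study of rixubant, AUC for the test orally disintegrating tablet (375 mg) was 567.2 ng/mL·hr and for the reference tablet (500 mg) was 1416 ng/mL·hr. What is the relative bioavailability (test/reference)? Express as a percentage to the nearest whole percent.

F_rel = 53%

F_rel = (AUC_test/D_test) / (AUC_ref/D_ref)
      = (567.2/375) / (1416/500)
      = 1.51253 / 2.832 = 0.5341 = 53.41%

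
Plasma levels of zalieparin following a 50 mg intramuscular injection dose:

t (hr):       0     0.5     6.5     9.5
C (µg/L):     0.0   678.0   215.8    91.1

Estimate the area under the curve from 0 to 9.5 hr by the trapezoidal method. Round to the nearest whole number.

AUC = 3311 µg/L·hr

Trapezoidal AUC_0→9.5:
  [0→0.5]: (0.0+678.0)/2 × 0.5 = 169.5
  [0.5→6.5]: (678.0+215.8)/2 × 6 = 2681.4
  [6.5→9.5]: (215.8+91.1)/2 × 3 = 460.35
  Sum = 3311.25 µg/L·hr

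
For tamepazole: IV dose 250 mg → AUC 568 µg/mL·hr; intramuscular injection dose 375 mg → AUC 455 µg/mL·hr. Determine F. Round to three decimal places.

F = (AUC_ev / D_ev) / (AUC_iv / D_iv)
  = (455/375) / (568/250)
  = 1.21333 / 2.272 = 0.5340

F = 0.534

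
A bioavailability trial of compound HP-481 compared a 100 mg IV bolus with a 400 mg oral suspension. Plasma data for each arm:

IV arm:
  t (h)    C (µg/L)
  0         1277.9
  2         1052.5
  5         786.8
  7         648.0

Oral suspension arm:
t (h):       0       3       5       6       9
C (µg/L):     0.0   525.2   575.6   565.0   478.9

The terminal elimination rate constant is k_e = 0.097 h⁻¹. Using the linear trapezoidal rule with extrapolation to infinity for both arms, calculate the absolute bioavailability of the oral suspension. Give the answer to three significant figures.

F = 0.170

Trapezoidal AUC_0→7 (IV):
  [0→2]: (1277.9+1052.5)/2 × 2 = 2330.4
  [2→5]: (1052.5+786.8)/2 × 3 = 2758.95
  [5→7]: (786.8+648.0)/2 × 2 = 1434.8
  Sum = 6524.15 µg/L·h
IV tail: 648.0/0.097 = 6680.412; AUC_iv,0→∞ = 6524.15 + 6680.412 = 13204.562 µg/L·h
Trapezoidal AUC_0→9 (oral suspension):
  [0→3]: (0.0+525.2)/2 × 3 = 787.8
  [3→5]: (525.2+575.6)/2 × 2 = 1100.8
  [5→6]: (575.6+565.0)/2 × 1 = 570.3
  [6→9]: (565.0+478.9)/2 × 3 = 1565.85
  Sum = 4024.75 µg/L·h
oral suspension tail: 478.9/0.097 = 4937.113; AUC_ev,0→∞ = 4024.75 + 4937.113 = 8961.863 µg/L·h
F = (AUC_ev/D_ev)/(AUC_iv/D_iv) = (8961.863/400)/(13204.562/100) = 22.4047/132.04562 = 0.1697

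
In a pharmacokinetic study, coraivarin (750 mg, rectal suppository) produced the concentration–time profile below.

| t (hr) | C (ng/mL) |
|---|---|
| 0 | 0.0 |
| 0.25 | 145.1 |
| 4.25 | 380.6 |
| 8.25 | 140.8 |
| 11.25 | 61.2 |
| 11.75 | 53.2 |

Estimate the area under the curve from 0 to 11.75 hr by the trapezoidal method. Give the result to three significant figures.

AUC = 2440 ng/mL·hr

Trapezoidal AUC_0→11.75:
  [0→0.25]: (0.0+145.1)/2 × 0.25 = 18.1375
  [0.25→4.25]: (145.1+380.6)/2 × 4 = 1051.4
  [4.25→8.25]: (380.6+140.8)/2 × 4 = 1042.8
  [8.25→11.25]: (140.8+61.2)/2 × 3 = 303.0
  [11.25→11.75]: (61.2+53.2)/2 × 0.5 = 28.6
  Sum = 2443.9375 ng/mL·hr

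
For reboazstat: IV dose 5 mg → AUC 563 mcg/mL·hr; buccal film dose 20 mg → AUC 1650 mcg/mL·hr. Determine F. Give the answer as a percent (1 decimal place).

F = 73.3%

F = (AUC_ev / D_ev) / (AUC_iv / D_iv)
  = (1650/20) / (563/5)
  = 82.5 / 112.6 = 0.7327
  = 73.27%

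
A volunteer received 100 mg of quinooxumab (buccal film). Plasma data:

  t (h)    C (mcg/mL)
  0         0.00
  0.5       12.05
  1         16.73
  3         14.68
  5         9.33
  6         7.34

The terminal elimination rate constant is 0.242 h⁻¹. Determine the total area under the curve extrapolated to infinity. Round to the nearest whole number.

Trapezoidal AUC_0→6:
  [0→0.5]: (0.00+12.05)/2 × 0.5 = 3.0125
  [0.5→1]: (12.05+16.73)/2 × 0.5 = 7.195
  [1→3]: (16.73+14.68)/2 × 2 = 31.41
  [3→5]: (14.68+9.33)/2 × 2 = 24.01
  [5→6]: (9.33+7.34)/2 × 1 = 8.335
  Sum = 73.9625 mcg/mL·h
Extrapolated tail: C_last / k_e = 7.34 / 0.242 = 30.331
AUC_0→∞ = 73.9625 + 30.331 = 104.2935 mcg/mL·h

AUC = 104 mcg/mL·h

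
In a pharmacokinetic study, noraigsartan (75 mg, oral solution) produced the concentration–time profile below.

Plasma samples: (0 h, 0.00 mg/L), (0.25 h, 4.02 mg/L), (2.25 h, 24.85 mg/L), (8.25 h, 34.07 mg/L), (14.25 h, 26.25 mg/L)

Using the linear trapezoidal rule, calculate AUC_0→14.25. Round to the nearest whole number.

AUC = 387 mg/L·h

Trapezoidal AUC_0→14.25:
  [0→0.25]: (0.00+4.02)/2 × 0.25 = 0.5025
  [0.25→2.25]: (4.02+24.85)/2 × 2 = 28.87
  [2.25→8.25]: (24.85+34.07)/2 × 6 = 176.76
  [8.25→14.25]: (34.07+26.25)/2 × 6 = 180.96
  Sum = 387.0925 mg/L·h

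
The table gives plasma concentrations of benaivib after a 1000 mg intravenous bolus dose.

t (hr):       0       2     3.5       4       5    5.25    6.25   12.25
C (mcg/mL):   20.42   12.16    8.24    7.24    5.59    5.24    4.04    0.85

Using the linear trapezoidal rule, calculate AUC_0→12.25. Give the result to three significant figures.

AUC = 78.8 mcg/mL·hr

Trapezoidal AUC_0→12.25:
  [0→2]: (20.42+12.16)/2 × 2 = 32.58
  [2→3.5]: (12.16+8.24)/2 × 1.5 = 15.3
  [3.5→4]: (8.24+7.24)/2 × 0.5 = 3.87
  [4→5]: (7.24+5.59)/2 × 1 = 6.415
  [5→5.25]: (5.59+5.24)/2 × 0.25 = 1.35375
  [5.25→6.25]: (5.24+4.04)/2 × 1 = 4.64
  [6.25→12.25]: (4.04+0.85)/2 × 6 = 14.67
  Sum = 78.82875 mcg/mL·hr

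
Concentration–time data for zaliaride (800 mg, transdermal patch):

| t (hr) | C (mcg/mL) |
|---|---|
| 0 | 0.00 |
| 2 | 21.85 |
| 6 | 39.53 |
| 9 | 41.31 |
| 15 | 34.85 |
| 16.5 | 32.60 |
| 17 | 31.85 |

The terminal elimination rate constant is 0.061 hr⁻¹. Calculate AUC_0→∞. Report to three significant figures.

AUC = 1080 mcg/mL·hr

Trapezoidal AUC_0→17:
  [0→2]: (0.00+21.85)/2 × 2 = 21.85
  [2→6]: (21.85+39.53)/2 × 4 = 122.76
  [6→9]: (39.53+41.31)/2 × 3 = 121.26
  [9→15]: (41.31+34.85)/2 × 6 = 228.48
  [15→16.5]: (34.85+32.60)/2 × 1.5 = 50.5875
  [16.5→17]: (32.60+31.85)/2 × 0.5 = 16.1125
  Sum = 561.05 mcg/mL·hr
Extrapolated tail: C_last / k_e = 31.85 / 0.061 = 522.131
AUC_0→∞ = 561.05 + 522.131 = 1083.181 mcg/mL·hr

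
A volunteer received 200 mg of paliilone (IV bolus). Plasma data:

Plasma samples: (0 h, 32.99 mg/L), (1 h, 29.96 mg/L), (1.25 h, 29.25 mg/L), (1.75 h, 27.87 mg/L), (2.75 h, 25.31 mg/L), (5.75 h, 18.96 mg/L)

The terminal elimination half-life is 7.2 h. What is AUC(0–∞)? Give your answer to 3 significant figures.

Trapezoidal AUC_0→5.75:
  [0→1]: (32.99+29.96)/2 × 1 = 31.475
  [1→1.25]: (29.96+29.25)/2 × 0.25 = 7.40125
  [1.25→1.75]: (29.25+27.87)/2 × 0.5 = 14.28
  [1.75→2.75]: (27.87+25.31)/2 × 1 = 26.59
  [2.75→5.75]: (25.31+18.96)/2 × 3 = 66.405
  Sum = 146.15125 mg/L·h
k_e = ln2 / t½ = 0.693147 / 7.2 = 0.0963 h^-1
Extrapolated tail: C_last / k_e = 18.96 / 0.0963 = 196.885
AUC_0→∞ = 146.15125 + 196.885 = 343.03625 mg/L·h

AUC = 343 mg/L·h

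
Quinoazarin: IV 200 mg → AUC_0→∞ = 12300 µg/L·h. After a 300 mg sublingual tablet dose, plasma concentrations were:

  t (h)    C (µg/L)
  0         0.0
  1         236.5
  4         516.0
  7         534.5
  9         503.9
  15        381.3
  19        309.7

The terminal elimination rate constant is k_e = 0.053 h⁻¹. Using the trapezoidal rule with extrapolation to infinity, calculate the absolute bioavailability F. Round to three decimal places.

Trapezoidal AUC_0→19 (sublingual tablet):
  [0→1]: (0.0+236.5)/2 × 1 = 118.25
  [1→4]: (236.5+516.0)/2 × 3 = 1128.75
  [4→7]: (516.0+534.5)/2 × 3 = 1575.75
  [7→9]: (534.5+503.9)/2 × 2 = 1038.4
  [9→15]: (503.9+381.3)/2 × 6 = 2655.6
  [15→19]: (381.3+309.7)/2 × 4 = 1382.0
  Sum = 7898.75 µg/L·h
Tail: C_last/k_e = 309.7/0.053 = 5843.396
AUC_0→∞ (sublingual tablet) = 7898.75 + 5843.396 = 13742.146 µg/L·h
F = (AUC_ev/D_ev)/(AUC_iv/D_iv) = (13742.146/300)/(12300/200) = 45.8072/61.5 = 0.7448

F = 0.745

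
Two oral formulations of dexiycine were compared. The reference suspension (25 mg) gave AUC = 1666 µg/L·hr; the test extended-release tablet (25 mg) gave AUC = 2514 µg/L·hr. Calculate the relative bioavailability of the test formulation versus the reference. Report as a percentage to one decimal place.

F_rel = (AUC_test/D_test) / (AUC_ref/D_ref)
      = (2514/25) / (1666/25)
      = 100.56 / 66.64 = 1.5090 = 150.90%

F_rel = 150.9%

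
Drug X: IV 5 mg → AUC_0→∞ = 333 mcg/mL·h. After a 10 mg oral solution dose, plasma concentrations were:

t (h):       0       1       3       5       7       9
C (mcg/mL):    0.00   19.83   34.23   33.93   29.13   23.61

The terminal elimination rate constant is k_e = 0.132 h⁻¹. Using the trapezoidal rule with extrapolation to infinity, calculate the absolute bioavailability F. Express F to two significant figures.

F = 0.64

Trapezoidal AUC_0→9 (oral solution):
  [0→1]: (0.00+19.83)/2 × 1 = 9.915
  [1→3]: (19.83+34.23)/2 × 2 = 54.06
  [3→5]: (34.23+33.93)/2 × 2 = 68.16
  [5→7]: (33.93+29.13)/2 × 2 = 63.06
  [7→9]: (29.13+23.61)/2 × 2 = 52.74
  Sum = 247.935 mcg/mL·h
Tail: C_last/k_e = 23.61/0.132 = 178.864
AUC_0→∞ (oral solution) = 247.935 + 178.864 = 426.799 mcg/mL·h
F = (AUC_ev/D_ev)/(AUC_iv/D_iv) = (426.799/10)/(333/5) = 42.6799/66.6 = 0.6408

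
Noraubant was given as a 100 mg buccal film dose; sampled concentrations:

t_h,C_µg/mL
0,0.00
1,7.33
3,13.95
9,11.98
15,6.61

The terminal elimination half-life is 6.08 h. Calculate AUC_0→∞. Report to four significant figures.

AUC = 216.5 µg/mL·h

Trapezoidal AUC_0→15:
  [0→1]: (0.00+7.33)/2 × 1 = 3.665
  [1→3]: (7.33+13.95)/2 × 2 = 21.28
  [3→9]: (13.95+11.98)/2 × 6 = 77.79
  [9→15]: (11.98+6.61)/2 × 6 = 55.77
  Sum = 158.505 µg/mL·h
k_e = ln2 / t½ = 0.693147 / 6.08 = 0.1140 h^-1
Extrapolated tail: C_last / k_e = 6.61 / 0.114 = 57.982
AUC_0→∞ = 158.505 + 57.982 = 216.487 µg/mL·h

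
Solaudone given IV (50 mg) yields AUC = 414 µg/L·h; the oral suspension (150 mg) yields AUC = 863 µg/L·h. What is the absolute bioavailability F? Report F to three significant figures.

F = (AUC_ev / D_ev) / (AUC_iv / D_iv)
  = (863/150) / (414/50)
  = 5.75333 / 8.28 = 0.6948

F = 0.695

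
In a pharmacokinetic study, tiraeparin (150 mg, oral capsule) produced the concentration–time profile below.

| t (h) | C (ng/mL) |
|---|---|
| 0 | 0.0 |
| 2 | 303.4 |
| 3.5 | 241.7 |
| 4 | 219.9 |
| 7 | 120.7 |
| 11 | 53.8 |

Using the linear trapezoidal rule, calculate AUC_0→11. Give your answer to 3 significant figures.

Trapezoidal AUC_0→11:
  [0→2]: (0.0+303.4)/2 × 2 = 303.4
  [2→3.5]: (303.4+241.7)/2 × 1.5 = 408.825
  [3.5→4]: (241.7+219.9)/2 × 0.5 = 115.4
  [4→7]: (219.9+120.7)/2 × 3 = 510.9
  [7→11]: (120.7+53.8)/2 × 4 = 349.0
  Sum = 1687.525 ng/mL·h

AUC = 1690 ng/mL·h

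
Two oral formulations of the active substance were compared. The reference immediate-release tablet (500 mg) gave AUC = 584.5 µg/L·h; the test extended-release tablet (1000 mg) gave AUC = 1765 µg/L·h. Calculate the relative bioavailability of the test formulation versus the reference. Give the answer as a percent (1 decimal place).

F_rel = 151.0%

F_rel = (AUC_test/D_test) / (AUC_ref/D_ref)
      = (1765/1000) / (584.5/500)
      = 1.765 / 1.169 = 1.5098 = 150.98%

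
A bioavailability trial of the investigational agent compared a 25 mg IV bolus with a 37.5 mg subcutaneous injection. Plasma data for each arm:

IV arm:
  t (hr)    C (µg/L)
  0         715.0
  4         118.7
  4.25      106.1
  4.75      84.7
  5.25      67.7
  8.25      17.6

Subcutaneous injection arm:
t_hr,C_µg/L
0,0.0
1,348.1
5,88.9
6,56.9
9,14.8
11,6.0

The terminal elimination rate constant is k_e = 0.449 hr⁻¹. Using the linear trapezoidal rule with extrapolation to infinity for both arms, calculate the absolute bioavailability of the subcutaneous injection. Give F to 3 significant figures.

F = 0.432

Trapezoidal AUC_0→8.25 (IV):
  [0→4]: (715.0+118.7)/2 × 4 = 1667.4
  [4→4.25]: (118.7+106.1)/2 × 0.25 = 28.1
  [4.25→4.75]: (106.1+84.7)/2 × 0.5 = 47.7
  [4.75→5.25]: (84.7+67.7)/2 × 0.5 = 38.1
  [5.25→8.25]: (67.7+17.6)/2 × 3 = 127.95
  Sum = 1909.25 µg/L·hr
IV tail: 17.6/0.449 = 39.198; AUC_iv,0→∞ = 1909.25 + 39.198 = 1948.448 µg/L·hr
Trapezoidal AUC_0→11 (subcutaneous injection):
  [0→1]: (0.0+348.1)/2 × 1 = 174.05
  [1→5]: (348.1+88.9)/2 × 4 = 874.0
  [5→6]: (88.9+56.9)/2 × 1 = 72.9
  [6→9]: (56.9+14.8)/2 × 3 = 107.55
  [9→11]: (14.8+6.0)/2 × 2 = 20.8
  Sum = 1249.3 µg/L·hr
subcutaneous injection tail: 6.0/0.449 = 13.363; AUC_ev,0→∞ = 1249.3 + 13.363 = 1262.663 µg/L·hr
F = (AUC_ev/D_ev)/(AUC_iv/D_iv) = (1262.663/37.5)/(1948.448/25) = 33.671/77.93792 = 0.4320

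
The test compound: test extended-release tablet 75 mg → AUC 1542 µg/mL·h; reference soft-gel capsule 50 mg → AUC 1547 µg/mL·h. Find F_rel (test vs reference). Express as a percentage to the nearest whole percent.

F_rel = (AUC_test/D_test) / (AUC_ref/D_ref)
      = (1542/75) / (1547/50)
      = 20.56 / 30.94 = 0.6645 = 66.45%

F_rel = 66%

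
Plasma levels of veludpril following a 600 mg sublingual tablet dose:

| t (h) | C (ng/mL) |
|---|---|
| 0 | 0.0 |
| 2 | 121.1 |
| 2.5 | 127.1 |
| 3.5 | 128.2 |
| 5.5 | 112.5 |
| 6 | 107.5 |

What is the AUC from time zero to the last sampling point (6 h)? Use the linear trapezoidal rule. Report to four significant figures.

Trapezoidal AUC_0→6:
  [0→2]: (0.0+121.1)/2 × 2 = 121.1
  [2→2.5]: (121.1+127.1)/2 × 0.5 = 62.05
  [2.5→3.5]: (127.1+128.2)/2 × 1 = 127.65
  [3.5→5.5]: (128.2+112.5)/2 × 2 = 240.7
  [5.5→6]: (112.5+107.5)/2 × 0.5 = 55.0
  Sum = 606.5 ng/mL·h

AUC = 606.5 ng/mL·h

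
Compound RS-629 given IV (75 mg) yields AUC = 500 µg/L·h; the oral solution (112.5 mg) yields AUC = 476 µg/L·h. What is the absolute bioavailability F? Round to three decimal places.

F = 0.635

F = (AUC_ev / D_ev) / (AUC_iv / D_iv)
  = (476/112.5) / (500/75)
  = 4.23111 / 6.66667 = 0.6347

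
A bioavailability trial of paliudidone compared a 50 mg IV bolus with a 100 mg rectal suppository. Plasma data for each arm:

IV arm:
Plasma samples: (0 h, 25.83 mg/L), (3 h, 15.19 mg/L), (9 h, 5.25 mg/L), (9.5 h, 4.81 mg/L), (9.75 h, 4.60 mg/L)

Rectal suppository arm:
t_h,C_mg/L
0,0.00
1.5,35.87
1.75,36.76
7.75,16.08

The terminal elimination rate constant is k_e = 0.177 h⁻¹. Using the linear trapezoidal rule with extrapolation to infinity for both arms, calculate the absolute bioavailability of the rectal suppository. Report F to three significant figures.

F = 0.935

Trapezoidal AUC_0→9.75 (IV):
  [0→3]: (25.83+15.19)/2 × 3 = 61.53
  [3→9]: (15.19+5.25)/2 × 6 = 61.32
  [9→9.5]: (5.25+4.81)/2 × 0.5 = 2.515
  [9.5→9.75]: (4.81+4.60)/2 × 0.25 = 1.17625
  Sum = 126.54125 mg/L·h
IV tail: 4.60/0.177 = 25.989; AUC_iv,0→∞ = 126.54125 + 25.989 = 152.53025 mg/L·h
Trapezoidal AUC_0→7.75 (rectal suppository):
  [0→1.5]: (0.00+35.87)/2 × 1.5 = 26.9025
  [1.5→1.75]: (35.87+36.76)/2 × 0.25 = 9.07875
  [1.75→7.75]: (36.76+16.08)/2 × 6 = 158.52
  Sum = 194.50125 mg/L·h
rectal suppository tail: 16.08/0.177 = 90.847; AUC_ev,0→∞ = 194.50125 + 90.847 = 285.34825 mg/L·h
F = (AUC_ev/D_ev)/(AUC_iv/D_iv) = (285.34825/100)/(152.53025/50) = 2.8534825/3.050605 = 0.9354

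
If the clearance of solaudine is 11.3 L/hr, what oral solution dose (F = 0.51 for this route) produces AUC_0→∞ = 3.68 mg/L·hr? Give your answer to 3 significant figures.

Dose = 81.5 mg

Dose = CL × AUC_0→∞ / F
     = 11.3 × 3.68 / 0.51 = 81.5373 mg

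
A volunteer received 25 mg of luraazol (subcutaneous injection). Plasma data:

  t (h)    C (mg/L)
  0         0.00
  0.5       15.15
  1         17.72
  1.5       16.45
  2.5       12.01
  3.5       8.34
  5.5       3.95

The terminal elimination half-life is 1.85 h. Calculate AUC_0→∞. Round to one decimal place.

Trapezoidal AUC_0→5.5:
  [0→0.5]: (0.00+15.15)/2 × 0.5 = 3.7875
  [0.5→1]: (15.15+17.72)/2 × 0.5 = 8.2175
  [1→1.5]: (17.72+16.45)/2 × 0.5 = 8.5425
  [1.5→2.5]: (16.45+12.01)/2 × 1 = 14.23
  [2.5→3.5]: (12.01+8.34)/2 × 1 = 10.175
  [3.5→5.5]: (8.34+3.95)/2 × 2 = 12.29
  Sum = 57.2425 mg/L·h
k_e = ln2 / t½ = 0.693147 / 1.85 = 0.3747 h^-1
Extrapolated tail: C_last / k_e = 3.95 / 0.3747 = 10.542
AUC_0→∞ = 57.2425 + 10.542 = 67.7845 mg/L·h

AUC = 67.8 mg/L·h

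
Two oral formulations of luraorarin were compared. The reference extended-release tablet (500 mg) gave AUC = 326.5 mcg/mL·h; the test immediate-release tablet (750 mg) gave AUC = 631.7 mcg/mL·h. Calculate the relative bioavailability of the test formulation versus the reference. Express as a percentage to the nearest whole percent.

F_rel = (AUC_test/D_test) / (AUC_ref/D_ref)
      = (631.7/750) / (326.5/500)
      = 0.842267 / 0.653 = 1.2898 = 128.98%

F_rel = 129%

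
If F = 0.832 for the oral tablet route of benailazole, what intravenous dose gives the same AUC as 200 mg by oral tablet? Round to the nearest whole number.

Systemic exposure from an extravascular dose = F × D_ev, so the equivalent IV dose is F × D_ev.
D_iv = F × D_ev = 0.832 × 200 = 166.4 mg

D_iv = 166 mg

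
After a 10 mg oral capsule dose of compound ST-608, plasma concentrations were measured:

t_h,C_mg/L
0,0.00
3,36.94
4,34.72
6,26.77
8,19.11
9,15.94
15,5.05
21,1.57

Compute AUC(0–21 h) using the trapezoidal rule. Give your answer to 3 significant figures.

Trapezoidal AUC_0→21:
  [0→3]: (0.00+36.94)/2 × 3 = 55.41
  [3→4]: (36.94+34.72)/2 × 1 = 35.83
  [4→6]: (34.72+26.77)/2 × 2 = 61.49
  [6→8]: (26.77+19.11)/2 × 2 = 45.88
  [8→9]: (19.11+15.94)/2 × 1 = 17.525
  [9→15]: (15.94+5.05)/2 × 6 = 62.97
  [15→21]: (5.05+1.57)/2 × 6 = 19.86
  Sum = 298.965 mg/L·h

AUC = 299 mg/L·h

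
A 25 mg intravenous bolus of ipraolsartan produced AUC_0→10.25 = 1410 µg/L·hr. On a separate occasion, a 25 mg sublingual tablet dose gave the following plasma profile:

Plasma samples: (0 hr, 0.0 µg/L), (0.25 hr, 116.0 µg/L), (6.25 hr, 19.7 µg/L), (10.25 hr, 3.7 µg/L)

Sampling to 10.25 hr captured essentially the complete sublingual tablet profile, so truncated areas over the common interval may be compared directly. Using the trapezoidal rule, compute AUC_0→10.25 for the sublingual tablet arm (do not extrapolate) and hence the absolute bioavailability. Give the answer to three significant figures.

Trapezoidal AUC_0→10.25 (sublingual tablet):
  [0→0.25]: (0.0+116.0)/2 × 0.25 = 14.5
  [0.25→6.25]: (116.0+19.7)/2 × 6 = 407.1
  [6.25→10.25]: (19.7+3.7)/2 × 4 = 46.8
  Sum = 468.4 µg/L·hr
F = (AUC_ev/D_ev)/(AUC_iv/D_iv) = (468.4/25)/(1410/25) = 18.736/56.4 = 0.3322

F = 0.332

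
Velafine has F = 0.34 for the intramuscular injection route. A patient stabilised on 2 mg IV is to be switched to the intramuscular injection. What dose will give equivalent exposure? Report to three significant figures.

D_intramuscular = 5.88 mg

For equal systemic exposure: F × D_ev = D_iv
D_ev = D_iv / F = 2 / 0.34 = 5.88235 mg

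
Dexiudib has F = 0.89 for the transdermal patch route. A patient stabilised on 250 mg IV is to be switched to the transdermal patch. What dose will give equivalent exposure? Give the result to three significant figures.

For equal systemic exposure: F × D_ev = D_iv
D_ev = D_iv / F = 250 / 0.89 = 280.899 mg

D_transdermal = 281 mg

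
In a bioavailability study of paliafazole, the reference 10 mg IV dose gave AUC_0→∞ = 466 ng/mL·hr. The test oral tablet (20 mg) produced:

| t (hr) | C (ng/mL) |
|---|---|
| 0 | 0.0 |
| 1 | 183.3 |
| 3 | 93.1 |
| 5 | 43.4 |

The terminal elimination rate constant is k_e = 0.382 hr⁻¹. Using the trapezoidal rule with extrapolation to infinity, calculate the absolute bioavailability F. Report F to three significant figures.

Trapezoidal AUC_0→5 (oral tablet):
  [0→1]: (0.0+183.3)/2 × 1 = 91.65
  [1→3]: (183.3+93.1)/2 × 2 = 276.4
  [3→5]: (93.1+43.4)/2 × 2 = 136.5
  Sum = 504.55 ng/mL·hr
Tail: C_last/k_e = 43.4/0.382 = 113.613
AUC_0→∞ (oral tablet) = 504.55 + 113.613 = 618.163 ng/mL·hr
F = (AUC_ev/D_ev)/(AUC_iv/D_iv) = (618.163/20)/(466/10) = 30.90815/46.6 = 0.6633

F = 0.663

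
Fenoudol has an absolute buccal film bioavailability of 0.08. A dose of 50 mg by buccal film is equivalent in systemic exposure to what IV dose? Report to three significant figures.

D_iv = 4.00 mg

Systemic exposure from an extravascular dose = F × D_ev, so the equivalent IV dose is F × D_ev.
D_iv = F × D_ev = 0.08 × 50 = 4 mg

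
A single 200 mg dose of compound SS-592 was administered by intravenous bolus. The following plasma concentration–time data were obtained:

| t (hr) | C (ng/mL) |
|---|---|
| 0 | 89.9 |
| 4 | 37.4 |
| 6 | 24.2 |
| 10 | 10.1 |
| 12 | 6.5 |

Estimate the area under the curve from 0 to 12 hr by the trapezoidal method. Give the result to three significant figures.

Trapezoidal AUC_0→12:
  [0→4]: (89.9+37.4)/2 × 4 = 254.6
  [4→6]: (37.4+24.2)/2 × 2 = 61.6
  [6→10]: (24.2+10.1)/2 × 4 = 68.6
  [10→12]: (10.1+6.5)/2 × 2 = 16.6
  Sum = 401.4 ng/mL·hr

AUC = 401 ng/mL·hr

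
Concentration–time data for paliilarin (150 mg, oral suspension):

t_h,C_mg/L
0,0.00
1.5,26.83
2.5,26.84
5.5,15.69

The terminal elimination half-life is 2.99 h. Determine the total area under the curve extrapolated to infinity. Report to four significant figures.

Trapezoidal AUC_0→5.5:
  [0→1.5]: (0.00+26.83)/2 × 1.5 = 20.1225
  [1.5→2.5]: (26.83+26.84)/2 × 1 = 26.835
  [2.5→5.5]: (26.84+15.69)/2 × 3 = 63.795
  Sum = 110.7525 mg/L·h
k_e = ln2 / t½ = 0.693147 / 2.99 = 0.2318 h^-1
Extrapolated tail: C_last / k_e = 15.69 / 0.2318 = 67.688
AUC_0→∞ = 110.7525 + 67.688 = 178.4405 mg/L·h

AUC = 178.4 mg/L·h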